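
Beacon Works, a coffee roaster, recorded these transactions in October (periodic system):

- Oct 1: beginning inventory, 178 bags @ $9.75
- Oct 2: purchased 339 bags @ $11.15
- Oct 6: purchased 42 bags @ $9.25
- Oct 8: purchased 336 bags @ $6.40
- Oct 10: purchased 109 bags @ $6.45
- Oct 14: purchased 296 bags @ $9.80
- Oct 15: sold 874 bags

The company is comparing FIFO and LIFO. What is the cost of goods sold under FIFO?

FIFO COGS: 178 @ $9.75 + 339 @ $11.15 + 42 @ $9.25 + 315 @ $6.40 = $7,919.85
LIFO COGS: 296 @ $9.80 + 109 @ $6.45 + 336 @ $6.40 + 42 @ $9.25 + 91 @ $11.15 = $7,157.40

COGS = $7,919.85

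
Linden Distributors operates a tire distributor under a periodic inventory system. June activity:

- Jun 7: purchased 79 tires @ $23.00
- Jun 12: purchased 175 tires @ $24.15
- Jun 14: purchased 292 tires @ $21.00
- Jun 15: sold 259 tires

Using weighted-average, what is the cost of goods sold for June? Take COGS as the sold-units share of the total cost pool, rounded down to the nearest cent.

COGS = $5,775.43

Jun 15, sell 259: 259/546 × $12,175.25 → $5,775.43
Ending inventory (cost pool remaining) = $6,399.82
Check: goods available $12,175.25 = COGS $5,775.43 + ending $6,399.82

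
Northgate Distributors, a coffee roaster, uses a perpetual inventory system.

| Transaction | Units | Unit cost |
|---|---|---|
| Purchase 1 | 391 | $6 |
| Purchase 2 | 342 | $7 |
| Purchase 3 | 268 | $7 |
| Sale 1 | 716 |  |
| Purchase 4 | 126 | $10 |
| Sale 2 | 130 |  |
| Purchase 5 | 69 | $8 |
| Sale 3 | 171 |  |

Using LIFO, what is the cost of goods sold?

Sale 1 (716) [LIFO — newest first]: 268 @ $7 + 342 @ $7 + 106 @ $6 = $4,906
Sale 2 (130) [LIFO — newest first]: 126 @ $10 + 4 @ $6 = $1,284
Sale 3 (171) [LIFO — newest first]: 69 @ $8 + 102 @ $6 = $1,164
Total COGS = $4,906 + $1,284 + $1,164 = $7,354
Ending inventory: 179 @ $6 = $1,074
Check: goods available $8,428 = COGS $7,354 + ending $1,074

COGS = $7,354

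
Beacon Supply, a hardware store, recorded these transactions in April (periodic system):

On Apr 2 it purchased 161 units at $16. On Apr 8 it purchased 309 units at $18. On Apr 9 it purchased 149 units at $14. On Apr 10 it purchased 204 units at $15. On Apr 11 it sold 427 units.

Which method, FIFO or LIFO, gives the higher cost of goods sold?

FIFO COGS: 161 @ $16 + 266 @ $18 = $7,364
LIFO COGS: 204 @ $15 + 149 @ $14 + 74 @ $18 = $6,478

FIFO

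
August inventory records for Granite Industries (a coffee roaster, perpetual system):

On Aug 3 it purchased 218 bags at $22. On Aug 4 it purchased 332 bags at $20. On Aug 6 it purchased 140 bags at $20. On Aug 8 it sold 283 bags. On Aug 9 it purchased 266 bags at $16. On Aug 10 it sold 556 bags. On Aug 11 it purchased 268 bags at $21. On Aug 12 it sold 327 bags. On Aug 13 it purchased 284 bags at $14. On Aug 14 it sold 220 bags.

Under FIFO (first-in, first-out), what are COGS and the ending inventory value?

COGS = $26,388; ending inventory = $1,708

Aug 8, 283 sold [FIFO — oldest first]: 218 @ $22 + 65 @ $20 = $6,096
Aug 10, 556 sold [FIFO — oldest first]: 267 @ $20 + 140 @ $20 + 149 @ $16 = $10,524
Aug 12, 327 sold [FIFO — oldest first]: 117 @ $16 + 210 @ $21 = $6,282
Aug 14, 220 sold [FIFO — oldest first]: 58 @ $21 + 162 @ $14 = $3,486
Total COGS = $6,096 + $10,524 + $6,282 + $3,486 = $26,388
Ending inventory: 122 @ $14 = $1,708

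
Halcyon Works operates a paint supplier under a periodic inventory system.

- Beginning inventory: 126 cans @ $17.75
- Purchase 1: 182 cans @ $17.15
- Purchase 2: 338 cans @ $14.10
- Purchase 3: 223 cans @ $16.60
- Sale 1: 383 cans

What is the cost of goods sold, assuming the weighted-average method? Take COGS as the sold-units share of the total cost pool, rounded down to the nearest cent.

COGS = $6,093.35

Sale 1, sell 383: 383/869 × $13,825.40 → $6,093.35
Ending inventory (cost pool remaining) = $7,732.05
Check: goods available $13,825.40 = COGS $6,093.35 + ending $7,732.05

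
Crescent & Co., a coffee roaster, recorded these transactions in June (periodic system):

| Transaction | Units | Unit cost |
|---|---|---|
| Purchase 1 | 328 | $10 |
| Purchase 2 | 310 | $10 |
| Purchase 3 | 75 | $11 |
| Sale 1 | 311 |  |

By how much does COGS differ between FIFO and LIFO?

$75

FIFO COGS: 311 @ $10 = $3,110
LIFO COGS: 75 @ $11 + 236 @ $10 = $3,185
Difference = |$3,110 − $3,185| = $75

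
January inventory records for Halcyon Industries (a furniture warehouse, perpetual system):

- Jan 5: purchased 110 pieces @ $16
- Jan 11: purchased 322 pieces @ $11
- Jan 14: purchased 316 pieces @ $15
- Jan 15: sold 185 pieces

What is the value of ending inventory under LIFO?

Ending inventory = $7,267

Jan 15, 185 sold [LIFO — newest first]: 185 @ $15 = $2,775
Ending inventory: 110 @ $16 + 322 @ $11 + 131 @ $15 = $7,267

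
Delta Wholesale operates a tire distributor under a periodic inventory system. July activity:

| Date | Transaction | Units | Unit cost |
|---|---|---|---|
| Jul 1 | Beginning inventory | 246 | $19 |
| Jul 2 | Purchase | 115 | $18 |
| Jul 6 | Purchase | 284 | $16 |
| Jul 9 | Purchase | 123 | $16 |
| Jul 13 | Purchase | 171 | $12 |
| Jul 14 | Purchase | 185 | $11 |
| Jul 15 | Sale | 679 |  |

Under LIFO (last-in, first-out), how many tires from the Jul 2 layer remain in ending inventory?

115

Jul 15, 679 sold [LIFO — newest first]: 185 @ $11 + 171 @ $12 + 123 @ $16 + 200 @ $16 = $9,255
Ending inventory: 246 @ $19 + 115 @ $18 + 84 @ $16 = $8,088
Check: goods available $17,343 = COGS $9,255 + ending $8,088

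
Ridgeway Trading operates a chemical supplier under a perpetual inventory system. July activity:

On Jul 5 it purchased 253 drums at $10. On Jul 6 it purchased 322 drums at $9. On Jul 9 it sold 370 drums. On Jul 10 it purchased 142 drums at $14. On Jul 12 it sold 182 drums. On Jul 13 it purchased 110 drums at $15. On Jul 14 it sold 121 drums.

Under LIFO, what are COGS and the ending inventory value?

Jul 9, 370 sold [LIFO — newest first]: 322 @ $9 + 48 @ $10 = $3,378
Jul 12, 182 sold [LIFO — newest first]: 142 @ $14 + 40 @ $10 = $2,388
Jul 14, 121 sold [LIFO — newest first]: 110 @ $15 + 11 @ $10 = $1,760
Total COGS = $3,378 + $2,388 + $1,760 = $7,526
Ending inventory: 154 @ $10 = $1,540

COGS = $7,526; ending inventory = $1,540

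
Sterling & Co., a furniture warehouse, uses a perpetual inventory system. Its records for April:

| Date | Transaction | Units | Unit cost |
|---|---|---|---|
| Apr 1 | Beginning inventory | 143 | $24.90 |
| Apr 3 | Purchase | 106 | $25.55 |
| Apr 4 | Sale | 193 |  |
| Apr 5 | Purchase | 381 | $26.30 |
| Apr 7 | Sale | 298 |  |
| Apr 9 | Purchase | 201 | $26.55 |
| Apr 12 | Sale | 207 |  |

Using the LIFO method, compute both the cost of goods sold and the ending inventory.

COGS = $18,206.35; ending inventory = $3,419.50

Apr 4, 193 sold [LIFO — newest first]: 106 @ $25.55 + 87 @ $24.90 = $4,874.60
Apr 7, 298 sold [LIFO — newest first]: 298 @ $26.30 = $7,837.40
Apr 12, 207 sold [LIFO — newest first]: 201 @ $26.55 + 6 @ $26.30 = $5,494.35
Total COGS = $4,874.60 + $7,837.40 + $5,494.35 = $18,206.35
Ending inventory: 56 @ $24.90 + 77 @ $26.30 = $3,419.50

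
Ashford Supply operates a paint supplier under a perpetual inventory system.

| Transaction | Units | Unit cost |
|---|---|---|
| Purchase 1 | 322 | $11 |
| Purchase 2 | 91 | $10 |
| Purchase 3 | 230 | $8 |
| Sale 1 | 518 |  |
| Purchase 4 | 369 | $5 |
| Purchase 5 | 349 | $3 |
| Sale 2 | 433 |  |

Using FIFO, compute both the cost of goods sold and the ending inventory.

Sale 1 (518) [FIFO — oldest first]: 322 @ $11 + 91 @ $10 + 105 @ $8 = $5,292
Sale 2 (433) [FIFO — oldest first]: 125 @ $8 + 308 @ $5 = $2,540
Total COGS = $5,292 + $2,540 = $7,832
Ending inventory: 61 @ $5 + 349 @ $3 = $1,352
Check: goods available $9,184 = COGS $7,832 + ending $1,352

COGS = $7,832; ending inventory = $1,352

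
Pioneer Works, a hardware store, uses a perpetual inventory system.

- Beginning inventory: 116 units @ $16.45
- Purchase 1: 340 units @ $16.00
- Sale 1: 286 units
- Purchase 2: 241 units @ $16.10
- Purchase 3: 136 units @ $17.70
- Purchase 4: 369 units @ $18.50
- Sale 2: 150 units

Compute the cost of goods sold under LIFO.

Sale 1 (286) [LIFO — newest first]: 286 @ $16.00 = $4,576.00
Sale 2 (150) [LIFO — newest first]: 150 @ $18.50 = $2,775.00
Total COGS = $4,576.00 + $2,775.00 = $7,351.00
Ending inventory: 116 @ $16.45 + 54 @ $16.00 + 241 @ $16.10 + 136 @ $17.70 + 219 @ $18.50 = $13,111.00
Check: goods available $20,462.00 = COGS $7,351.00 + ending $13,111.00

COGS = $7,351.00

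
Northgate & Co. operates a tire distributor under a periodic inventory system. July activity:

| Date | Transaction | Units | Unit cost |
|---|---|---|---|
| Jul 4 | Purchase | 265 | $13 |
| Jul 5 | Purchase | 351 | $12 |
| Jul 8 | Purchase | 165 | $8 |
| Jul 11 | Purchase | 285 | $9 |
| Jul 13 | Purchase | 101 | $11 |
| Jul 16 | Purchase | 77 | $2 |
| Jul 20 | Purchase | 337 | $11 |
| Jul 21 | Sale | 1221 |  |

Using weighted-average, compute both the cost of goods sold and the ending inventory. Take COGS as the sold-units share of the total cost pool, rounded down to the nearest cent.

Jul 21, sell 1221: 1221/1581 × $16,514.00 → $12,753.69
Ending inventory (cost pool remaining) = $3,760.31

COGS = $12,753.69; ending inventory = $3,760.31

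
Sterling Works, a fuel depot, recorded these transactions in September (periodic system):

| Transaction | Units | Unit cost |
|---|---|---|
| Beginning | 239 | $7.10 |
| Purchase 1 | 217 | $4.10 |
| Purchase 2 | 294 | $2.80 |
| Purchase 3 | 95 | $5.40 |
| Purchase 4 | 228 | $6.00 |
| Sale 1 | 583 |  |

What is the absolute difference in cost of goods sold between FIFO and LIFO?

FIFO COGS: 239 @ $7.10 + 217 @ $4.10 + 127 @ $2.80 = $2,942.20
LIFO COGS: 228 @ $6.00 + 95 @ $5.40 + 260 @ $2.80 = $2,609.00
Difference = |$2,942.20 − $2,609.00| = $333.20

$333.20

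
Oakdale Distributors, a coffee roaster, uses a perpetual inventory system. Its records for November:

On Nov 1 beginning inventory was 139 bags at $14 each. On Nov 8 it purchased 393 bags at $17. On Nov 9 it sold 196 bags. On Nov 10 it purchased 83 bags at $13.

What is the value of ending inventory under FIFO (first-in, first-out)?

Ending inventory = $6,791

Nov 9, 196 sold [FIFO — oldest first]: 139 @ $14 + 57 @ $17 = $2,915
Ending inventory: 336 @ $17 + 83 @ $13 = $6,791
Check: goods available $9,706 = COGS $2,915 + ending $6,791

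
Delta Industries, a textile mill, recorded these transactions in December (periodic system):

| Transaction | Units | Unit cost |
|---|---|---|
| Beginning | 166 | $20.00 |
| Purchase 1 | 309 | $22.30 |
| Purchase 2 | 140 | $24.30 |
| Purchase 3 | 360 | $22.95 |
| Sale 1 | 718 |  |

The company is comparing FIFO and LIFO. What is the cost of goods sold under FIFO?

COGS = $15,976.55

FIFO COGS: 166 @ $20.00 + 309 @ $22.30 + 140 @ $24.30 + 103 @ $22.95 = $15,976.55
LIFO COGS: 360 @ $22.95 + 140 @ $24.30 + 218 @ $22.30 = $16,525.40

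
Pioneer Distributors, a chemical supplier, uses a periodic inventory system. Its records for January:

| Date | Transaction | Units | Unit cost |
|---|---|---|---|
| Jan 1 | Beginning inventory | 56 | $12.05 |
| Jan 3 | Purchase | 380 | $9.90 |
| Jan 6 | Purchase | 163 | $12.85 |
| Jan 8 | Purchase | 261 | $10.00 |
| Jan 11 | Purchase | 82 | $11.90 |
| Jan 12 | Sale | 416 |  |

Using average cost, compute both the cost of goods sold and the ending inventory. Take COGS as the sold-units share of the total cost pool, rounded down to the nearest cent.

COGS = $4,467.87; ending inventory = $5,649.28

Jan 12, sell 416: 416/942 × $10,117.15 → $4,467.87
Ending inventory (cost pool remaining) = $5,649.28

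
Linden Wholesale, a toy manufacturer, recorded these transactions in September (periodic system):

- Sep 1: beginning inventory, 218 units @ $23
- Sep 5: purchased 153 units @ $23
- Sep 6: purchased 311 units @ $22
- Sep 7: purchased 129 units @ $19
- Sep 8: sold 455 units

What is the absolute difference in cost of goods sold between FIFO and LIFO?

FIFO COGS: 218 @ $23 + 153 @ $23 + 84 @ $22 = $10,381
LIFO COGS: 129 @ $19 + 311 @ $22 + 15 @ $23 = $9,638
Difference = |$10,381 − $9,638| = $743

$743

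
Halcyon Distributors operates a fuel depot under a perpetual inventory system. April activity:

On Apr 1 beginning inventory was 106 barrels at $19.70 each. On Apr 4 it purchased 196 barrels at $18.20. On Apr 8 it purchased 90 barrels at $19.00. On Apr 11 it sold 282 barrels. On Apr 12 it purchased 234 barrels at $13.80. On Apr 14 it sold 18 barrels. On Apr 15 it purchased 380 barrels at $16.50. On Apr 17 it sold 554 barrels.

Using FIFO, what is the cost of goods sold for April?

Apr 11, 282 sold [FIFO — oldest first]: 106 @ $19.70 + 176 @ $18.20 = $5,291.40
Apr 14, 18 sold [FIFO — oldest first]: 18 @ $18.20 = $327.60
Apr 17, 554 sold [FIFO — oldest first]: 2 @ $18.20 + 90 @ $19.00 + 234 @ $13.80 + 228 @ $16.50 = $8,737.60
Total COGS = $5,291.40 + $327.60 + $8,737.60 = $14,356.60
Ending inventory: 152 @ $16.50 = $2,508.00

COGS = $14,356.60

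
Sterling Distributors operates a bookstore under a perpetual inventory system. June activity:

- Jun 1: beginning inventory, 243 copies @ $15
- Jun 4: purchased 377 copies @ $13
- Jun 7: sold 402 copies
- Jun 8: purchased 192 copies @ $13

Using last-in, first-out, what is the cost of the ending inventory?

Jun 7, 402 sold [LIFO — newest first]: 377 @ $13 + 25 @ $15 = $5,276
Ending inventory: 218 @ $15 + 192 @ $13 = $5,766
Check: goods available $11,042 = COGS $5,276 + ending $5,766

Ending inventory = $5,766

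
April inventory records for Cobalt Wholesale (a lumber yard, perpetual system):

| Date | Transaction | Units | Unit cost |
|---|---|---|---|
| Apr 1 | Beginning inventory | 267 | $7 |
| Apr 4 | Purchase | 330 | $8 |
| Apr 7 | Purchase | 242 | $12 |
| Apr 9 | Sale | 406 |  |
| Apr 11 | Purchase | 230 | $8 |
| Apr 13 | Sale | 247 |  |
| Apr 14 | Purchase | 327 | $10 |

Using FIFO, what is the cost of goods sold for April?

COGS = $5,181

Apr 9, 406 sold [FIFO — oldest first]: 267 @ $7 + 139 @ $8 = $2,981
Apr 13, 247 sold [FIFO — oldest first]: 191 @ $8 + 56 @ $12 = $2,200
Total COGS = $2,981 + $2,200 = $5,181
Ending inventory: 186 @ $12 + 230 @ $8 + 327 @ $10 = $7,342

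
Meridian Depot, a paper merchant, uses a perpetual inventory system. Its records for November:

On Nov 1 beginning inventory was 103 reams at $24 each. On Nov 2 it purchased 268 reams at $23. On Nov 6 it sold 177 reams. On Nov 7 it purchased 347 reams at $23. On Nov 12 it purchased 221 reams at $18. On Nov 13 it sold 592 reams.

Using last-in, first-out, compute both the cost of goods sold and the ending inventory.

COGS = $16,582; ending inventory = $4,013

Nov 6, 177 sold [LIFO — newest first]: 177 @ $23 = $4,071
Nov 13, 592 sold [LIFO — newest first]: 221 @ $18 + 347 @ $23 + 24 @ $23 = $12,511
Total COGS = $4,071 + $12,511 = $16,582
Ending inventory: 103 @ $24 + 67 @ $23 = $4,013
Check: goods available $20,595 = COGS $16,582 + ending $4,013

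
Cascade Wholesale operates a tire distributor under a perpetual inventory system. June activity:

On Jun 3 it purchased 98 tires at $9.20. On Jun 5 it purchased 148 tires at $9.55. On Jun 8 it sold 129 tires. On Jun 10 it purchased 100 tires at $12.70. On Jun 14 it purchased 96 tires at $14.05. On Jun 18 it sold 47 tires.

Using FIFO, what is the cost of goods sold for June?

COGS = $1,646.50

Jun 8, 129 sold [FIFO — oldest first]: 98 @ $9.20 + 31 @ $9.55 = $1,197.65
Jun 18, 47 sold [FIFO — oldest first]: 47 @ $9.55 = $448.85
Total COGS = $1,197.65 + $448.85 = $1,646.50
Ending inventory: 70 @ $9.55 + 100 @ $12.70 + 96 @ $14.05 = $3,287.30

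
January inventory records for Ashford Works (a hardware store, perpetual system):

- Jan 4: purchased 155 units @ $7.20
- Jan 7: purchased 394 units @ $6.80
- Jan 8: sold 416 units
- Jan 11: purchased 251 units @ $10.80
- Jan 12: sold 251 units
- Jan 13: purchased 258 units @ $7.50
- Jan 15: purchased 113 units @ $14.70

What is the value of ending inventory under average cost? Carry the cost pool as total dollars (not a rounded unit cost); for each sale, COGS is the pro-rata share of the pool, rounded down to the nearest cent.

Ending inventory = $4,853.45

After Jan 4: 155 on hand, pool $1,116.00 (≈ $7.2000 each)
After Jan 7: 549 on hand, pool $3,795.20 (≈ $6.9129 each)
Jan 8, sell 416: 416/549 × $3,795.20 → $2,875.77
After Jan 11: 384 on hand, pool $3,630.23 (≈ $9.4537 each)
Jan 12, sell 251: 251/384 × $3,630.23 → $2,372.88
After Jan 13: 391 on hand, pool $3,192.35 (≈ $8.1646 each)
After Jan 15: 504 on hand, pool $4,853.45 (≈ $9.6299 each)
Total COGS = $2,875.77 + $2,372.88 = $5,248.65
Ending inventory (cost pool remaining) = $4,853.45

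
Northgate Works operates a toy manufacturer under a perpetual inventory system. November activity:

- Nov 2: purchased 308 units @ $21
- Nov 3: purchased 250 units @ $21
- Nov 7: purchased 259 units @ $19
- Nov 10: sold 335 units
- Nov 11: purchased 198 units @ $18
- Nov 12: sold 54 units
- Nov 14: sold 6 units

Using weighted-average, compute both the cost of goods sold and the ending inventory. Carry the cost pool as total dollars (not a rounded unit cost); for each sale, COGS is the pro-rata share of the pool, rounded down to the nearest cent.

COGS = $8,003.22; ending inventory = $12,199.78

After Nov 2: 308 on hand, pool $6,468.00 (≈ $21.0000 each)
After Nov 3: 558 on hand, pool $11,718.00 (≈ $21.0000 each)
After Nov 7: 817 on hand, pool $16,639.00 (≈ $20.3660 each)
Nov 10, sell 335: 335/817 × $16,639.00 → $6,822.60
After Nov 11: 680 on hand, pool $13,380.40 (≈ $19.6771 each)
Nov 12, sell 54: 54/680 × $13,380.40 → $1,062.56
Nov 14, sell 6: 6/626 × $12,317.84 → $118.06
Total COGS = $6,822.60 + $1,062.56 + $118.06 = $8,003.22
Ending inventory (cost pool remaining) = $12,199.78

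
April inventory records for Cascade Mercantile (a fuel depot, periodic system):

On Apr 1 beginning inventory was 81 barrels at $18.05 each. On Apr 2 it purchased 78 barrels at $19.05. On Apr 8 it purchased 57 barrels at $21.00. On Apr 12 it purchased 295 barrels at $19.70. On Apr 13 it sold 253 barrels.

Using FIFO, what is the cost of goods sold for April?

Apr 13, 253 sold [FIFO — oldest first]: 81 @ $18.05 + 78 @ $19.05 + 57 @ $21.00 + 37 @ $19.70 = $4,873.85
Ending inventory: 258 @ $19.70 = $5,082.60
Check: goods available $9,956.45 = COGS $4,873.85 + ending $5,082.60

COGS = $4,873.85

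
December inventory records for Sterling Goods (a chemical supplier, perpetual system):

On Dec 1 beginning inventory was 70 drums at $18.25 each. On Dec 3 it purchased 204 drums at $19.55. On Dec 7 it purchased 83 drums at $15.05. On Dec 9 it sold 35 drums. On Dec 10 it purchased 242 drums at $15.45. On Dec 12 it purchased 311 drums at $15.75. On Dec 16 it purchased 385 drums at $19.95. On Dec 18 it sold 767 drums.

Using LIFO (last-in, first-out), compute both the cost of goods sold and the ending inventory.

COGS = $14,202.70; ending inventory = $8,630.05

Dec 9, 35 sold [LIFO — newest first]: 35 @ $15.05 = $526.75
Dec 18, 767 sold [LIFO — newest first]: 385 @ $19.95 + 311 @ $15.75 + 71 @ $15.45 = $13,675.95
Total COGS = $526.75 + $13,675.95 = $14,202.70
Ending inventory: 70 @ $18.25 + 204 @ $19.55 + 48 @ $15.05 + 171 @ $15.45 = $8,630.05
Check: goods available $22,832.75 = COGS $14,202.70 + ending $8,630.05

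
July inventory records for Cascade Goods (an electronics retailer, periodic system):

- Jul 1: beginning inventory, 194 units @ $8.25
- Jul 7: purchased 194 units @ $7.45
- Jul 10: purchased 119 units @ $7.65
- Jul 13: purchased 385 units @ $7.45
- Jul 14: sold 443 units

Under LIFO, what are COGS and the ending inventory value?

Jul 14, 443 sold [LIFO — newest first]: 385 @ $7.45 + 58 @ $7.65 = $3,311.95
Ending inventory: 194 @ $8.25 + 194 @ $7.45 + 61 @ $7.65 = $3,512.45

COGS = $3,311.95; ending inventory = $3,512.45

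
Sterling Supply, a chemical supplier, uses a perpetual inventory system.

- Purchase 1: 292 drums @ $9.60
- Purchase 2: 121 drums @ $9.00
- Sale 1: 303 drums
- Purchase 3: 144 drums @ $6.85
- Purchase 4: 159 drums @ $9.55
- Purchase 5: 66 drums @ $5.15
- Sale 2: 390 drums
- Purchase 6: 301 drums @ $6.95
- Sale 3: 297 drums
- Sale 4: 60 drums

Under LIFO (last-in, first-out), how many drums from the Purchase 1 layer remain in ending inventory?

33

Sale 1 (303) [LIFO — newest first]: 121 @ $9.00 + 182 @ $9.60 = $2,836.20
Sale 2 (390) [LIFO — newest first]: 66 @ $5.15 + 159 @ $9.55 + 144 @ $6.85 + 21 @ $9.60 = $3,046.35
Sale 3 (297) [LIFO — newest first]: 297 @ $6.95 = $2,064.15
Sale 4 (60) [LIFO — newest first]: 4 @ $6.95 + 56 @ $9.60 = $565.40
Total COGS = $2,836.20 + $3,046.35 + $2,064.15 + $565.40 = $8,512.10
Ending inventory: 33 @ $9.60 = $316.80
Check: goods available $8,828.90 = COGS $8,512.10 + ending $316.80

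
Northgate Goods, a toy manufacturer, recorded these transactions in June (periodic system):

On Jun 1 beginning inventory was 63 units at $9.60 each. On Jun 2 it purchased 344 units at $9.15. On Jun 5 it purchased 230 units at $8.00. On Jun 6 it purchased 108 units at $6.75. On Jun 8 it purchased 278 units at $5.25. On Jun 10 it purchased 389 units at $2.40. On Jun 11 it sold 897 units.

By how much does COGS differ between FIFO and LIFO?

FIFO COGS: 63 @ $9.60 + 344 @ $9.15 + 230 @ $8.00 + 108 @ $6.75 + 152 @ $5.25 = $7,119.40
LIFO COGS: 389 @ $2.40 + 278 @ $5.25 + 108 @ $6.75 + 122 @ $8.00 = $4,098.10
Difference = |$7,119.40 − $4,098.10| = $3,021.30

$3,021.30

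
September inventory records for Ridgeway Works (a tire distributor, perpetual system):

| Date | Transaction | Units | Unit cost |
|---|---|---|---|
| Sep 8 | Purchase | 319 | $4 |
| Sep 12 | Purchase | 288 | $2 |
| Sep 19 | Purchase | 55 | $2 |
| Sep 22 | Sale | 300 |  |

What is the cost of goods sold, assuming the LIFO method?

COGS = $600

Sep 22, 300 sold [LIFO — newest first]: 55 @ $2 + 245 @ $2 = $600
Ending inventory: 319 @ $4 + 43 @ $2 = $1,362
Check: goods available $1,962 = COGS $600 + ending $1,362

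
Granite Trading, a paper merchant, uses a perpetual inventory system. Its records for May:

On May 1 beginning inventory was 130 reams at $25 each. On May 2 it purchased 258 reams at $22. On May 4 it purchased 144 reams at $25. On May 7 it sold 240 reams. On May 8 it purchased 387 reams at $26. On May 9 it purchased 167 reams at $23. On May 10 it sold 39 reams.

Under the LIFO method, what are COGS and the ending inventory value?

May 7, 240 sold [LIFO — newest first]: 144 @ $25 + 96 @ $22 = $5,712
May 10, 39 sold [LIFO — newest first]: 39 @ $23 = $897
Total COGS = $5,712 + $897 = $6,609
Ending inventory: 130 @ $25 + 162 @ $22 + 387 @ $26 + 128 @ $23 = $19,820

COGS = $6,609; ending inventory = $19,820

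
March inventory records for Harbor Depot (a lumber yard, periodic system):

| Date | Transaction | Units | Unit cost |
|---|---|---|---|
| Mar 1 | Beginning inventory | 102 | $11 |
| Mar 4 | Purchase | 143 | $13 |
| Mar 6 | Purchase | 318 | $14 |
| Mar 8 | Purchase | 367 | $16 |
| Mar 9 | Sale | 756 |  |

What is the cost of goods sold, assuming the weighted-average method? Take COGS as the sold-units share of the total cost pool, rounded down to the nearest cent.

COGS = $10,815.67

Mar 9, sell 756: 756/930 × $13,305.00 → $10,815.67
Ending inventory (cost pool remaining) = $2,489.33
Check: goods available $13,305.00 = COGS $10,815.67 + ending $2,489.33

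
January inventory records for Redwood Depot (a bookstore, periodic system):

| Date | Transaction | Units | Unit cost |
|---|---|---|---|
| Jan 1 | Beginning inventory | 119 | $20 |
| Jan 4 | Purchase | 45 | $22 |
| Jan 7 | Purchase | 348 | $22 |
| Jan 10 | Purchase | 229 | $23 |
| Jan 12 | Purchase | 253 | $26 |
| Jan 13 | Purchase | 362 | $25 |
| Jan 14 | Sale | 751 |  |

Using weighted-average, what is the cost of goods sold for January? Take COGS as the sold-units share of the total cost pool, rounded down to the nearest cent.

COGS = $17,678.96

Jan 14, sell 751: 751/1356 × $31,921.00 → $17,678.96
Ending inventory (cost pool remaining) = $14,242.04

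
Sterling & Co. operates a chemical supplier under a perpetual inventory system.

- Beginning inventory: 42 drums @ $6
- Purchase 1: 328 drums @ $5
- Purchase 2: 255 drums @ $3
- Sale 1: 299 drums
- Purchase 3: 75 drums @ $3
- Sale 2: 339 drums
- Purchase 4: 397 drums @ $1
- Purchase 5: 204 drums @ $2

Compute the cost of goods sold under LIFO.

COGS = $2,530

Sale 1 (299) [LIFO — newest first]: 255 @ $3 + 44 @ $5 = $985
Sale 2 (339) [LIFO — newest first]: 75 @ $3 + 264 @ $5 = $1,545
Total COGS = $985 + $1,545 = $2,530
Ending inventory: 42 @ $6 + 20 @ $5 + 397 @ $1 + 204 @ $2 = $1,157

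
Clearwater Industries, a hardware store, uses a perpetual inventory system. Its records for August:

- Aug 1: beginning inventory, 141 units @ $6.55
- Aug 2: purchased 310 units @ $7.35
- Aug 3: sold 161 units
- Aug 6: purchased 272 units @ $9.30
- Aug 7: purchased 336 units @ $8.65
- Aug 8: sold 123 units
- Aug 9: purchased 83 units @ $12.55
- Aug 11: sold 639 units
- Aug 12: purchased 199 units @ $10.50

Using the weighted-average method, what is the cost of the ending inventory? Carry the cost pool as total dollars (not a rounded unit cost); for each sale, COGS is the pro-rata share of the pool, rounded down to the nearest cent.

After Aug 1: 141 on hand, pool $923.55 (≈ $6.5500 each)
After Aug 2: 451 on hand, pool $3,202.05 (≈ $7.0999 each)
Aug 3, sell 161: 161/451 × $3,202.05 → $1,143.08
After Aug 6: 562 on hand, pool $4,588.57 (≈ $8.1647 each)
After Aug 7: 898 on hand, pool $7,494.97 (≈ $8.3463 each)
Aug 8, sell 123: 123/898 × $7,494.97 → $1,026.59
After Aug 9: 858 on hand, pool $7,510.03 (≈ $8.7529 each)
Aug 11, sell 639: 639/858 × $7,510.03 → $5,593.13
After Aug 12: 418 on hand, pool $4,006.40 (≈ $9.5847 each)
Total COGS = $1,143.08 + $1,026.59 + $5,593.13 = $7,762.80
Ending inventory (cost pool remaining) = $4,006.40

Ending inventory = $4,006.40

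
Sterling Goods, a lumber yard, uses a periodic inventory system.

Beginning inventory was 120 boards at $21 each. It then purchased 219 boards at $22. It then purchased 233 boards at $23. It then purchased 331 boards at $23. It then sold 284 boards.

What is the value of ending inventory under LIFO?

Ending inventory = $13,778

Sale 1 (284) [LIFO — newest first]: 284 @ $23 = $6,532
Ending inventory: 120 @ $21 + 219 @ $22 + 233 @ $23 + 47 @ $23 = $13,778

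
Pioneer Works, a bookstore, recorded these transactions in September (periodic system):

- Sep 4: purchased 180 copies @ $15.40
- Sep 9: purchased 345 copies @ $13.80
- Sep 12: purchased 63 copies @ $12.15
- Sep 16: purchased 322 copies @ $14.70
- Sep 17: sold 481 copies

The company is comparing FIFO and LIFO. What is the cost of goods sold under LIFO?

FIFO COGS: 180 @ $15.40 + 301 @ $13.80 = $6,925.80
LIFO COGS: 322 @ $14.70 + 63 @ $12.15 + 96 @ $13.80 = $6,823.65

COGS = $6,823.65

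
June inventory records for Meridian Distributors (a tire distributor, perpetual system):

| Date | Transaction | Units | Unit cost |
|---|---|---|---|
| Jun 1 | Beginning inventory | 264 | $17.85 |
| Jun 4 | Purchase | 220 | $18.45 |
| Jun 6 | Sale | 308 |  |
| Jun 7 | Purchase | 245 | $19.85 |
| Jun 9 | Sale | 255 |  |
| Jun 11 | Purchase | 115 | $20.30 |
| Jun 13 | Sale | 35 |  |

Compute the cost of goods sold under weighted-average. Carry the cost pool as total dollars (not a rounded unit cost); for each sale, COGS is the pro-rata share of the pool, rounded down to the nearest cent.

COGS = $11,145.67

After Jun 1: 264 on hand, pool $4,712.40 (≈ $17.8500 each)
After Jun 4: 484 on hand, pool $8,771.40 (≈ $18.1227 each)
Jun 6, sell 308: 308/484 × $8,771.40 → $5,581.80
After Jun 7: 421 on hand, pool $8,052.85 (≈ $19.1279 each)
Jun 9, sell 255: 255/421 × $8,052.85 → $4,877.61
After Jun 11: 281 on hand, pool $5,509.74 (≈ $19.6076 each)
Jun 13, sell 35: 35/281 × $5,509.74 → $686.26
Total COGS = $5,581.80 + $4,877.61 + $686.26 = $11,145.67
Ending inventory (cost pool remaining) = $4,823.48
Check: goods available $15,969.15 = COGS $11,145.67 + ending $4,823.48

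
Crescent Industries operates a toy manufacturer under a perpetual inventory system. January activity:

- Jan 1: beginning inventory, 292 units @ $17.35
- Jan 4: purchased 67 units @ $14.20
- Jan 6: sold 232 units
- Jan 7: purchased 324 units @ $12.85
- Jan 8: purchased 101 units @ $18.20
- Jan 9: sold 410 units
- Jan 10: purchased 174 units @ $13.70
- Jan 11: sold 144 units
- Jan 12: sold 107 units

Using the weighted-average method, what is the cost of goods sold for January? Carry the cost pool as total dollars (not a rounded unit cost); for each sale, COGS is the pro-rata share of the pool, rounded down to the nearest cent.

COGS = $13,482.44

After Jan 1: 292 on hand, pool $5,066.20 (≈ $17.3500 each)
After Jan 4: 359 on hand, pool $6,017.60 (≈ $16.7621 each)
Jan 6, sell 232: 232/359 × $6,017.60 → $3,888.81
After Jan 7: 451 on hand, pool $6,292.19 (≈ $13.9516 each)
After Jan 8: 552 on hand, pool $8,130.39 (≈ $14.7290 each)
Jan 9, sell 410: 410/552 × $8,130.39 → $6,038.87
After Jan 10: 316 on hand, pool $4,475.32 (≈ $14.1624 each)
Jan 11, sell 144: 144/316 × $4,475.32 → $2,039.38
Jan 12, sell 107: 107/172 × $2,435.94 → $1,515.38
Total COGS = $3,888.81 + $6,038.87 + $2,039.38 + $1,515.38 = $13,482.44
Ending inventory (cost pool remaining) = $920.56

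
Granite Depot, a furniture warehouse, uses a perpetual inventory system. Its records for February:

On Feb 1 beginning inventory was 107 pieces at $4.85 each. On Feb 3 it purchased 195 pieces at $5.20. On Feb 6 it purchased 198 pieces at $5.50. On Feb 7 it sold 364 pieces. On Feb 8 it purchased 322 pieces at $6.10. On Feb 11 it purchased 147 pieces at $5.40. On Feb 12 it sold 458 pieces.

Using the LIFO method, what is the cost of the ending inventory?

Ending inventory = $736.85

Feb 7, 364 sold [LIFO — newest first]: 198 @ $5.50 + 166 @ $5.20 = $1,952.20
Feb 12, 458 sold [LIFO — newest first]: 147 @ $5.40 + 311 @ $6.10 = $2,690.90
Total COGS = $1,952.20 + $2,690.90 = $4,643.10
Ending inventory: 107 @ $4.85 + 29 @ $5.20 + 11 @ $6.10 = $736.85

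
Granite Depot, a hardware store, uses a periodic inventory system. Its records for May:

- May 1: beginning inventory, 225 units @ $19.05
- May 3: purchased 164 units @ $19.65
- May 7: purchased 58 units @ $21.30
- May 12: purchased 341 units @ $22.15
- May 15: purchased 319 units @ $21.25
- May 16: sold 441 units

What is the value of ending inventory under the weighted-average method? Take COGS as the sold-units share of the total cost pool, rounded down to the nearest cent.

Ending inventory = $13,883.22

May 16, sell 441: 441/1107 × $23,076.15 → $9,192.93
Ending inventory (cost pool remaining) = $13,883.22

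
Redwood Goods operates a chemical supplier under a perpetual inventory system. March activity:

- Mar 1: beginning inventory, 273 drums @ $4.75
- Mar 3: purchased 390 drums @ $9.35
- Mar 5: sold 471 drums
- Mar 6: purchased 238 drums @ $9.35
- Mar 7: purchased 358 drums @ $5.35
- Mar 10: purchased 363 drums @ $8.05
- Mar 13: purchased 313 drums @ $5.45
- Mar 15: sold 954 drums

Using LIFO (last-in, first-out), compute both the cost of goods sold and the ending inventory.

COGS = $10,146.55; ending inventory = $3,565.30

Mar 5, 471 sold [LIFO — newest first]: 390 @ $9.35 + 81 @ $4.75 = $4,031.25
Mar 15, 954 sold [LIFO — newest first]: 313 @ $5.45 + 363 @ $8.05 + 278 @ $5.35 = $6,115.30
Total COGS = $4,031.25 + $6,115.30 = $10,146.55
Ending inventory: 192 @ $4.75 + 238 @ $9.35 + 80 @ $5.35 = $3,565.30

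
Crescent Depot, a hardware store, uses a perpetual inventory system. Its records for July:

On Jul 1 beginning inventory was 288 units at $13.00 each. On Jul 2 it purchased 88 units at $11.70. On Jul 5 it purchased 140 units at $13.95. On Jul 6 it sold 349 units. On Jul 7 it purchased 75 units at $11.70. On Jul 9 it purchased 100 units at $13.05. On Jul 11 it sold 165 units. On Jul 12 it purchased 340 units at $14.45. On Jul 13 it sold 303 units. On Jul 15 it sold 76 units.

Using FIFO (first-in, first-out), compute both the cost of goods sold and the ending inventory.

COGS = $11,828.00; ending inventory = $1,994.10

Jul 6, 349 sold [FIFO — oldest first]: 288 @ $13.00 + 61 @ $11.70 = $4,457.70
Jul 11, 165 sold [FIFO — oldest first]: 27 @ $11.70 + 138 @ $13.95 = $2,241.00
Jul 13, 303 sold [FIFO — oldest first]: 2 @ $13.95 + 75 @ $11.70 + 100 @ $13.05 + 126 @ $14.45 = $4,031.10
Jul 15, 76 sold [FIFO — oldest first]: 76 @ $14.45 = $1,098.20
Total COGS = $4,457.70 + $2,241.00 + $4,031.10 + $1,098.20 = $11,828.00
Ending inventory: 138 @ $14.45 = $1,994.10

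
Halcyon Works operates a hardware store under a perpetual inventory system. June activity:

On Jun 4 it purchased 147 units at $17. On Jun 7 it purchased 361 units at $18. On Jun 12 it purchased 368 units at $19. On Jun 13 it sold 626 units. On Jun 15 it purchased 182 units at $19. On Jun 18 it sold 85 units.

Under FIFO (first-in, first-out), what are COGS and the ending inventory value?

Jun 13, 626 sold [FIFO — oldest first]: 147 @ $17 + 361 @ $18 + 118 @ $19 = $11,239
Jun 18, 85 sold [FIFO — oldest first]: 85 @ $19 = $1,615
Total COGS = $11,239 + $1,615 = $12,854
Ending inventory: 165 @ $19 + 182 @ $19 = $6,593
Check: goods available $19,447 = COGS $12,854 + ending $6,593

COGS = $12,854; ending inventory = $6,593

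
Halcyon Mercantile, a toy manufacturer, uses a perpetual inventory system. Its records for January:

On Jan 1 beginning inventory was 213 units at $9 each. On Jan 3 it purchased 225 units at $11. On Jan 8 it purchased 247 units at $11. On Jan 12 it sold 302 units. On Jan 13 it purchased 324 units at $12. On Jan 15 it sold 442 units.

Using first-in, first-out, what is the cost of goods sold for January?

COGS = $7,817

Jan 12, 302 sold [FIFO — oldest first]: 213 @ $9 + 89 @ $11 = $2,896
Jan 15, 442 sold [FIFO — oldest first]: 136 @ $11 + 247 @ $11 + 59 @ $12 = $4,921
Total COGS = $2,896 + $4,921 = $7,817
Ending inventory: 265 @ $12 = $3,180
Check: goods available $10,997 = COGS $7,817 + ending $3,180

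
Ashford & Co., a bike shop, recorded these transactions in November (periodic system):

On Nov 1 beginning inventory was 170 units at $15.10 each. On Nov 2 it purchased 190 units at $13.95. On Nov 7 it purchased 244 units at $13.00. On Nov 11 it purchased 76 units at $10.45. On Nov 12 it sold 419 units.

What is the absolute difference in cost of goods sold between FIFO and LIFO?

FIFO COGS: 170 @ $15.10 + 190 @ $13.95 + 59 @ $13.00 = $5,984.50
LIFO COGS: 76 @ $10.45 + 244 @ $13.00 + 99 @ $13.95 = $5,347.25
Difference = |$5,984.50 − $5,347.25| = $637.25

$637.25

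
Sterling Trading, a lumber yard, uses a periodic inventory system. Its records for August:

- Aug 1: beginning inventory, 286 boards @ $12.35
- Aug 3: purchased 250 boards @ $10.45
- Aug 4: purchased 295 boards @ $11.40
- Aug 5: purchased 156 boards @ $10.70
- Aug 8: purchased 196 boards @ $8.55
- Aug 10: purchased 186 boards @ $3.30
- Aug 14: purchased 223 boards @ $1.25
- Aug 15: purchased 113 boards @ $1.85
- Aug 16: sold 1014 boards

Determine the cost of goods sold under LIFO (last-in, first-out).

Aug 16, 1014 sold [LIFO — newest first]: 113 @ $1.85 + 223 @ $1.25 + 186 @ $3.30 + 196 @ $8.55 + 156 @ $10.70 + 140 @ $11.40 = $6,042.60
Ending inventory: 286 @ $12.35 + 250 @ $10.45 + 155 @ $11.40 = $7,911.60

COGS = $6,042.60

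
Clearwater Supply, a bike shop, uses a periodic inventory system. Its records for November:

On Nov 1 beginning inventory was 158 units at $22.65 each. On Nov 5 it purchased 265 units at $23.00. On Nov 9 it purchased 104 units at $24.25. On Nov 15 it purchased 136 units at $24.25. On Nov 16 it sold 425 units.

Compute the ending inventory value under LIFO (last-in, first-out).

Ending inventory = $5,418.70

Nov 16, 425 sold [LIFO — newest first]: 136 @ $24.25 + 104 @ $24.25 + 185 @ $23.00 = $10,075.00
Ending inventory: 158 @ $22.65 + 80 @ $23.00 = $5,418.70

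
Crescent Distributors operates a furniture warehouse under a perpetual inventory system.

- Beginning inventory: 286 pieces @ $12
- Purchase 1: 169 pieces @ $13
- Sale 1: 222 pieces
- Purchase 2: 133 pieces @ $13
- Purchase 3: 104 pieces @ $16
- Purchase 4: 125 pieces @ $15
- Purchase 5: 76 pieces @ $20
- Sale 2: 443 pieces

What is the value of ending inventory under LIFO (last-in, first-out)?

Sale 1 (222) [LIFO — newest first]: 169 @ $13 + 53 @ $12 = $2,833
Sale 2 (443) [LIFO — newest first]: 76 @ $20 + 125 @ $15 + 104 @ $16 + 133 @ $13 + 5 @ $12 = $6,848
Total COGS = $2,833 + $6,848 = $9,681
Ending inventory: 228 @ $12 = $2,736

Ending inventory = $2,736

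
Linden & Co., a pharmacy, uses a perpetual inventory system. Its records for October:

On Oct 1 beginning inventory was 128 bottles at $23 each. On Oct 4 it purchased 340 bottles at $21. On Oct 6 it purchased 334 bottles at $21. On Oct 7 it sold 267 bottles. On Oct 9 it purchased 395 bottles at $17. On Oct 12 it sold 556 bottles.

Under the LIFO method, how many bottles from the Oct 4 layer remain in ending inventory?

Oct 7, 267 sold [LIFO — newest first]: 267 @ $21 = $5,607
Oct 12, 556 sold [LIFO — newest first]: 395 @ $17 + 67 @ $21 + 94 @ $21 = $10,096
Total COGS = $5,607 + $10,096 = $15,703
Ending inventory: 128 @ $23 + 246 @ $21 = $8,110

246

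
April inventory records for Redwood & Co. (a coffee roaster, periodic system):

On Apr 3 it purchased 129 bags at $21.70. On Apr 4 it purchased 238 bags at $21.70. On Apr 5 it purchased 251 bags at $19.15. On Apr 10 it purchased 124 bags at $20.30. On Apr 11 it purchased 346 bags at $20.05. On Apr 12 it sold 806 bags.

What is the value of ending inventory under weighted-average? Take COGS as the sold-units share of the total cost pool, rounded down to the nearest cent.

Apr 12, sell 806: 806/1088 × $22,225.05 → $16,464.51
Ending inventory (cost pool remaining) = $5,760.54

Ending inventory = $5,760.54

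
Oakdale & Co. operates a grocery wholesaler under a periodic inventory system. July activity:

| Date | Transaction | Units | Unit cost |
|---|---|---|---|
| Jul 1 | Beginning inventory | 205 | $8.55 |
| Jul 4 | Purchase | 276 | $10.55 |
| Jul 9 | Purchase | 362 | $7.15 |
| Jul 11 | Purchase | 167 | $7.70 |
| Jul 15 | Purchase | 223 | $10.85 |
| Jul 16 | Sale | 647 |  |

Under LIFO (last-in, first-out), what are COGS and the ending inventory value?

COGS = $5,543.00; ending inventory = $5,415.30

Jul 16, 647 sold [LIFO — newest first]: 223 @ $10.85 + 167 @ $7.70 + 257 @ $7.15 = $5,543.00
Ending inventory: 205 @ $8.55 + 276 @ $10.55 + 105 @ $7.15 = $5,415.30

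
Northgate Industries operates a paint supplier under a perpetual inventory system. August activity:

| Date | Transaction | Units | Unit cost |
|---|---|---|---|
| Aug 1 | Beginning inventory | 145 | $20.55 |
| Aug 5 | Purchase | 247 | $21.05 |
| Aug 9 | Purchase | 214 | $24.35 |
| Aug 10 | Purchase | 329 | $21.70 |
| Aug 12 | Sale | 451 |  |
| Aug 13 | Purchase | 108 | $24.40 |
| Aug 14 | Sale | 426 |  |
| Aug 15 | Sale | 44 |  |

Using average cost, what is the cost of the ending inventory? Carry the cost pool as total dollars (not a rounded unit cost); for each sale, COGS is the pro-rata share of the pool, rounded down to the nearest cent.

Ending inventory = $2,733.08

After Aug 1: 145 on hand, pool $2,979.75 (≈ $20.5500 each)
After Aug 5: 392 on hand, pool $8,179.10 (≈ $20.8651 each)
After Aug 9: 606 on hand, pool $13,390.00 (≈ $22.0957 each)
After Aug 10: 935 on hand, pool $20,529.30 (≈ $21.9565 each)
Aug 12, sell 451: 451/935 × $20,529.30 → $9,902.36
After Aug 13: 592 on hand, pool $13,262.14 (≈ $22.4023 each)
Aug 14, sell 426: 426/592 × $13,262.14 → $9,543.36
Aug 15, sell 44: 44/166 × $3,718.78 → $985.70
Total COGS = $9,902.36 + $9,543.36 + $985.70 = $20,431.42
Ending inventory (cost pool remaining) = $2,733.08
Check: goods available $23,164.50 = COGS $20,431.42 + ending $2,733.08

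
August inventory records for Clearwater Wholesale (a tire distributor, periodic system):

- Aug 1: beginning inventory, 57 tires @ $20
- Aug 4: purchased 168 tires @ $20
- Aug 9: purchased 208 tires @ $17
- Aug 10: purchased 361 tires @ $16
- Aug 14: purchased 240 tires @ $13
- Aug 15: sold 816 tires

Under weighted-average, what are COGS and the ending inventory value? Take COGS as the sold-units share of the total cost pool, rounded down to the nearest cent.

COGS = $13,362.19; ending inventory = $3,569.81

Aug 15, sell 816: 816/1034 × $16,932.00 → $13,362.19
Ending inventory (cost pool remaining) = $3,569.81
Check: goods available $16,932.00 = COGS $13,362.19 + ending $3,569.81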